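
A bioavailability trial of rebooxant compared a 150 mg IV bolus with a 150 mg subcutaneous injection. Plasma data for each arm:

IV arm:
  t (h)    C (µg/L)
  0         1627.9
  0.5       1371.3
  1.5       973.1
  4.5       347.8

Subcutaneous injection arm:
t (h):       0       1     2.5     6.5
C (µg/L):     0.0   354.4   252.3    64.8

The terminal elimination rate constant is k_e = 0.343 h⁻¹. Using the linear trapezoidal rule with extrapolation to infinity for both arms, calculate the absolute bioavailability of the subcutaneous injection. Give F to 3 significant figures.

F = 0.296

Trapezoidal AUC_0→4.5 (IV):
  [0→0.5]: (1627.9+1371.3)/2 × 0.5 = 749.8
  [0.5→1.5]: (1371.3+973.1)/2 × 1 = 1172.2
  [1.5→4.5]: (973.1+347.8)/2 × 3 = 1981.35
  Sum = 3903.35 µg/L·h
IV tail: 347.8/0.343 = 1013.994; AUC_iv,0→∞ = 3903.35 + 1013.994 = 4917.344 µg/L·h
Trapezoidal AUC_0→6.5 (subcutaneous injection):
  [0→1]: (0.0+354.4)/2 × 1 = 177.2
  [1→2.5]: (354.4+252.3)/2 × 1.5 = 455.025
  [2.5→6.5]: (252.3+64.8)/2 × 4 = 634.2
  Sum = 1266.425 µg/L·h
subcutaneous injection tail: 64.8/0.343 = 188.921; AUC_ev,0→∞ = 1266.425 + 188.921 = 1455.346 µg/L·h
F = (AUC_ev/D_ev)/(AUC_iv/D_iv) = (1455.346/150)/(4917.344/150) = 9.70231/32.7823 = 0.2960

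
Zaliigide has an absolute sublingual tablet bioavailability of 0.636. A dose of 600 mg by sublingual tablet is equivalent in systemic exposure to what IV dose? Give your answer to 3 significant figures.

D_iv = 382 mg

Systemic exposure from an extravascular dose = F × D_ev, so the equivalent IV dose is F × D_ev.
D_iv = F × D_ev = 0.636 × 600 = 381.6 mg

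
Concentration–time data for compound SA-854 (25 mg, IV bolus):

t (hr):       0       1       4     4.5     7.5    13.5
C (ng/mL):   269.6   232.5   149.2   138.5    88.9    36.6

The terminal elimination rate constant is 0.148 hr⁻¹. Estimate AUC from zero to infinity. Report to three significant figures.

Trapezoidal AUC_0→13.5:
  [0→1]: (269.6+232.5)/2 × 1 = 251.05
  [1→4]: (232.5+149.2)/2 × 3 = 572.55
  [4→4.5]: (149.2+138.5)/2 × 0.5 = 71.925
  [4.5→7.5]: (138.5+88.9)/2 × 3 = 341.1
  [7.5→13.5]: (88.9+36.6)/2 × 6 = 376.5
  Sum = 1613.125 ng/mL·hr
Extrapolated tail: C_last / k_e = 36.6 / 0.148 = 247.297
AUC_0→∞ = 1613.125 + 247.297 = 1860.422 ng/mL·hr

AUC = 1860 ng/mL·hr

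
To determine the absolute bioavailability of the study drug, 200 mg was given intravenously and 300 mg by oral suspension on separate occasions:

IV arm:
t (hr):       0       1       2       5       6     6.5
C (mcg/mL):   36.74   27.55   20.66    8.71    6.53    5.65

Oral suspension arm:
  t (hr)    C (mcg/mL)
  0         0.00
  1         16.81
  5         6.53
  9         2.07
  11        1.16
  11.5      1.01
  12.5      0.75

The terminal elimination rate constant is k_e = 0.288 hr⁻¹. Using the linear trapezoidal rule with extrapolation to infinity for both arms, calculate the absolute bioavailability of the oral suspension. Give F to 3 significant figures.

F = 0.406

Trapezoidal AUC_0→6.5 (IV):
  [0→1]: (36.74+27.55)/2 × 1 = 32.145
  [1→2]: (27.55+20.66)/2 × 1 = 24.105
  [2→5]: (20.66+8.71)/2 × 3 = 44.055
  [5→6]: (8.71+6.53)/2 × 1 = 7.62
  [6→6.5]: (6.53+5.65)/2 × 0.5 = 3.045
  Sum = 110.97 mcg/mL·hr
IV tail: 5.65/0.288 = 19.618; AUC_iv,0→∞ = 110.97 + 19.618 = 130.588 mcg/mL·hr
Trapezoidal AUC_0→12.5 (oral suspension):
  [0→1]: (0.00+16.81)/2 × 1 = 8.405
  [1→5]: (16.81+6.53)/2 × 4 = 46.68
  [5→9]: (6.53+2.07)/2 × 4 = 17.2
  [9→11]: (2.07+1.16)/2 × 2 = 3.23
  [11→11.5]: (1.16+1.01)/2 × 0.5 = 0.5425
  [11.5→12.5]: (1.01+0.75)/2 × 1 = 0.88
  Sum = 76.9375 mcg/mL·hr
oral suspension tail: 0.75/0.288 = 2.604; AUC_ev,0→∞ = 76.9375 + 2.604 = 79.5415 mcg/mL·hr
F = (AUC_ev/D_ev)/(AUC_iv/D_iv) = (79.5415/300)/(130.588/200) = 0.265138/0.65294 = 0.4061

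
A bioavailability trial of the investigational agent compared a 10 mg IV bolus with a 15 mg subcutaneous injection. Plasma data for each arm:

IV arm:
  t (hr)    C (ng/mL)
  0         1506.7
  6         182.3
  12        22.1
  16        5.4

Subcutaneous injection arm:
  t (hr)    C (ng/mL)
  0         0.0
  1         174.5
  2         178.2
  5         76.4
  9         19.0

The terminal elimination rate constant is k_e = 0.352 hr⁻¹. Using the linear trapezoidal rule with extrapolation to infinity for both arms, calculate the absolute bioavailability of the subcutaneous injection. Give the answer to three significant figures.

F = 0.103

Trapezoidal AUC_0→16 (IV):
  [0→6]: (1506.7+182.3)/2 × 6 = 5067.0
  [6→12]: (182.3+22.1)/2 × 6 = 613.2
  [12→16]: (22.1+5.4)/2 × 4 = 55.0
  Sum = 5735.2 ng/mL·hr
IV tail: 5.4/0.352 = 15.341; AUC_iv,0→∞ = 5735.2 + 15.341 = 5750.541 ng/mL·hr
Trapezoidal AUC_0→9 (subcutaneous injection):
  [0→1]: (0.0+174.5)/2 × 1 = 87.25
  [1→2]: (174.5+178.2)/2 × 1 = 176.35
  [2→5]: (178.2+76.4)/2 × 3 = 381.9
  [5→9]: (76.4+19.0)/2 × 4 = 190.8
  Sum = 836.3 ng/mL·hr
subcutaneous injection tail: 19.0/0.352 = 53.977; AUC_ev,0→∞ = 836.3 + 53.977 = 890.277 ng/mL·hr
F = (AUC_ev/D_ev)/(AUC_iv/D_iv) = (890.277/15)/(5750.541/10) = 59.3518/575.0541 = 0.1032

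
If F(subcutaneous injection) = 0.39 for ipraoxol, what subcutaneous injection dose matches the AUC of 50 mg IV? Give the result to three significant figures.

For equal systemic exposure: F × D_ev = D_iv
D_ev = D_iv / F = 50 / 0.39 = 128.205 mg

D_subcutaneous = 128 mg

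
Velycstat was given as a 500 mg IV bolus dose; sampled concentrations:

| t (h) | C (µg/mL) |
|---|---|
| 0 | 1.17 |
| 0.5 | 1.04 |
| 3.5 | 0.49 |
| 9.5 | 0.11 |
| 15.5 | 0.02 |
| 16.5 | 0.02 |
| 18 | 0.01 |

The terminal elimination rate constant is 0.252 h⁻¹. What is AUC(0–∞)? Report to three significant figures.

Trapezoidal AUC_0→18:
  [0→0.5]: (1.17+1.04)/2 × 0.5 = 0.5525
  [0.5→3.5]: (1.04+0.49)/2 × 3 = 2.295
  [3.5→9.5]: (0.49+0.11)/2 × 6 = 1.8
  [9.5→15.5]: (0.11+0.02)/2 × 6 = 0.39
  [15.5→16.5]: (0.02+0.02)/2 × 1 = 0.02
  [16.5→18]: (0.02+0.01)/2 × 1.5 = 0.0225
  Sum = 5.08 µg/mL·h
Extrapolated tail: C_last / k_e = 0.01 / 0.252 = 0.040
AUC_0→∞ = 5.08 + 0.040 = 5.12 µg/mL·h

AUC = 5.12 µg/mL·h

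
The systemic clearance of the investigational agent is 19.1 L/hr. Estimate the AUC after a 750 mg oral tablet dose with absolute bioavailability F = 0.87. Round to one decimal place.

AUC_0→∞ = F × Dose / CL
        = 0.87 × 750 / 19.1 = 34.1623 mg/L·hr

AUC = 34.2 mg/L·hr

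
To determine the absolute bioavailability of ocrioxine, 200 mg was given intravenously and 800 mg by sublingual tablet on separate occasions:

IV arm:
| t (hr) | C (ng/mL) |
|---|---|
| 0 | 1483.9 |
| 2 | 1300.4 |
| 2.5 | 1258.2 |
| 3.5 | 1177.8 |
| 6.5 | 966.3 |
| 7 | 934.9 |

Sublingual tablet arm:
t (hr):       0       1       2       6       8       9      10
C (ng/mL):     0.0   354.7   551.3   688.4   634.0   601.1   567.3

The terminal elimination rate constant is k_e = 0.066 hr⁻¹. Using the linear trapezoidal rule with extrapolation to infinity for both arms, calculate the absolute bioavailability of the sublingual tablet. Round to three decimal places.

Trapezoidal AUC_0→7 (IV):
  [0→2]: (1483.9+1300.4)/2 × 2 = 2784.3
  [2→2.5]: (1300.4+1258.2)/2 × 0.5 = 639.65
  [2.5→3.5]: (1258.2+1177.8)/2 × 1 = 1218.0
  [3.5→6.5]: (1177.8+966.3)/2 × 3 = 3216.15
  [6.5→7]: (966.3+934.9)/2 × 0.5 = 475.3
  Sum = 8333.4 ng/mL·hr
IV tail: 934.9/0.066 = 14165.152; AUC_iv,0→∞ = 8333.4 + 14165.152 = 22498.552 ng/mL·hr
Trapezoidal AUC_0→10 (sublingual tablet):
  [0→1]: (0.0+354.7)/2 × 1 = 177.35
  [1→2]: (354.7+551.3)/2 × 1 = 453.0
  [2→6]: (551.3+688.4)/2 × 4 = 2479.4
  [6→8]: (688.4+634.0)/2 × 2 = 1322.4
  [8→9]: (634.0+601.1)/2 × 1 = 617.55
  [9→10]: (601.1+567.3)/2 × 1 = 584.2
  Sum = 5633.9 ng/mL·hr
sublingual tablet tail: 567.3/0.066 = 8595.455; AUC_ev,0→∞ = 5633.9 + 8595.455 = 14229.355 ng/mL·hr
F = (AUC_ev/D_ev)/(AUC_iv/D_iv) = (14229.355/800)/(22498.552/200) = 17.7867/112.49276 = 0.1581

F = 0.158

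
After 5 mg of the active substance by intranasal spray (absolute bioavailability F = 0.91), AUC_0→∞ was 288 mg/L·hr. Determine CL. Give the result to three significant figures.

CL = F × Dose / AUC_0→∞
   = 0.91 × 5 / 288 = 0.0157986 L/hr

CL = 0.0158 L/hr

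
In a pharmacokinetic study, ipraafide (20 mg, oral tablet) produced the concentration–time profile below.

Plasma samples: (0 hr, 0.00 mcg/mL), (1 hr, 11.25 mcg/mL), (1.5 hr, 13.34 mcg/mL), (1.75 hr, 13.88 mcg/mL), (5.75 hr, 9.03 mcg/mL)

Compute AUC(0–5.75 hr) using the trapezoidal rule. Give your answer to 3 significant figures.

AUC = 61.0 mcg/mL·hr

Trapezoidal AUC_0→5.75:
  [0→1]: (0.00+11.25)/2 × 1 = 5.625
  [1→1.5]: (11.25+13.34)/2 × 0.5 = 6.1475
  [1.5→1.75]: (13.34+13.88)/2 × 0.25 = 3.4025
  [1.75→5.75]: (13.88+9.03)/2 × 4 = 45.82
  Sum = 60.995 mcg/mL·hr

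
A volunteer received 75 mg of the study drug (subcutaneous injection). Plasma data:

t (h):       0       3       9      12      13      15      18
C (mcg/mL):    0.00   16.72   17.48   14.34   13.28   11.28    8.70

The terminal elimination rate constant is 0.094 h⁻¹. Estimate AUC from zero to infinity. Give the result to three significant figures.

AUC = 336 mcg/mL·h

Trapezoidal AUC_0→18:
  [0→3]: (0.00+16.72)/2 × 3 = 25.08
  [3→9]: (16.72+17.48)/2 × 6 = 102.6
  [9→12]: (17.48+14.34)/2 × 3 = 47.73
  [12→13]: (14.34+13.28)/2 × 1 = 13.81
  [13→15]: (13.28+11.28)/2 × 2 = 24.56
  [15→18]: (11.28+8.70)/2 × 3 = 29.97
  Sum = 243.75 mcg/mL·h
Extrapolated tail: C_last / k_e = 8.70 / 0.094 = 92.553
AUC_0→∞ = 243.75 + 92.553 = 336.303 mcg/mL·h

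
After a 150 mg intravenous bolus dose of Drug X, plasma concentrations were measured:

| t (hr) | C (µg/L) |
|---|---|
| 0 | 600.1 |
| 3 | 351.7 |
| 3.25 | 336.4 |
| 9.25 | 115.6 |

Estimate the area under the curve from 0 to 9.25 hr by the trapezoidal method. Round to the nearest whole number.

Trapezoidal AUC_0→9.25:
  [0→3]: (600.1+351.7)/2 × 3 = 1427.7
  [3→3.25]: (351.7+336.4)/2 × 0.25 = 86.0125
  [3.25→9.25]: (336.4+115.6)/2 × 6 = 1356.0
  Sum = 2869.7125 µg/L·hr

AUC = 2870 µg/L·hr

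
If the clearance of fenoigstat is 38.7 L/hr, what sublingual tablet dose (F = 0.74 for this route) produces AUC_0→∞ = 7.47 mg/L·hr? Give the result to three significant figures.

Dose = CL × AUC_0→∞ / F
     = 38.7 × 7.47 / 0.74 = 390.661 mg

Dose = 391 mg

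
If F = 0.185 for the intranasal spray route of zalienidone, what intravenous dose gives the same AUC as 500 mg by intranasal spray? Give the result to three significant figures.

Systemic exposure from an extravascular dose = F × D_ev, so the equivalent IV dose is F × D_ev.
D_iv = F × D_ev = 0.185 × 500 = 92.5 mg

D_iv = 92.5 mg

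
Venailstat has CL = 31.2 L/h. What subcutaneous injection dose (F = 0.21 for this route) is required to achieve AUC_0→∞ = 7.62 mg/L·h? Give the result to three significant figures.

Dose = CL × AUC_0→∞ / F
     = 31.2 × 7.62 / 0.21 = 1132.11 mg

Dose = 1130 mg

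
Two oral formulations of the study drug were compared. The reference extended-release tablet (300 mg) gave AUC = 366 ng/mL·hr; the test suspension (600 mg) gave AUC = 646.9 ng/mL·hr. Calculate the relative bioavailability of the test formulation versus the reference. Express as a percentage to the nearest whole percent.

F_rel = (AUC_test/D_test) / (AUC_ref/D_ref)
      = (646.9/600) / (366/300)
      = 1.07817 / 1.22 = 0.8837 = 88.37%

F_rel = 88%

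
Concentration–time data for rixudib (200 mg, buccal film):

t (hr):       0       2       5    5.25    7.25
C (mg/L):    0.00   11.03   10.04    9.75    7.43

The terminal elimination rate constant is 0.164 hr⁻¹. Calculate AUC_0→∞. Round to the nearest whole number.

Trapezoidal AUC_0→7.25:
  [0→2]: (0.00+11.03)/2 × 2 = 11.03
  [2→5]: (11.03+10.04)/2 × 3 = 31.605
  [5→5.25]: (10.04+9.75)/2 × 0.25 = 2.47375
  [5.25→7.25]: (9.75+7.43)/2 × 2 = 17.18
  Sum = 62.28875 mg/L·hr
Extrapolated tail: C_last / k_e = 7.43 / 0.164 = 45.305
AUC_0→∞ = 62.28875 + 45.305 = 107.59375 mg/L·hr

AUC = 108 mg/L·hr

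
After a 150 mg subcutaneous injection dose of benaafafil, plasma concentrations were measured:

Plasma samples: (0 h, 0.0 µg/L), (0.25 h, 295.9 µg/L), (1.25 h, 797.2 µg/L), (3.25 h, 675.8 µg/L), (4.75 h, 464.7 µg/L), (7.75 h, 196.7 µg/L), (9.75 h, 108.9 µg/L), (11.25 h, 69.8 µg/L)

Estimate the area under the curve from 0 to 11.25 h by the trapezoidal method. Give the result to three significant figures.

Trapezoidal AUC_0→11.25:
  [0→0.25]: (0.0+295.9)/2 × 0.25 = 36.9875
  [0.25→1.25]: (295.9+797.2)/2 × 1 = 546.55
  [1.25→3.25]: (797.2+675.8)/2 × 2 = 1473.0
  [3.25→4.75]: (675.8+464.7)/2 × 1.5 = 855.375
  [4.75→7.75]: (464.7+196.7)/2 × 3 = 992.1
  [7.75→9.75]: (196.7+108.9)/2 × 2 = 305.6
  [9.75→11.25]: (108.9+69.8)/2 × 1.5 = 134.025
  Sum = 4343.6375 µg/L·h

AUC = 4340 µg/L·h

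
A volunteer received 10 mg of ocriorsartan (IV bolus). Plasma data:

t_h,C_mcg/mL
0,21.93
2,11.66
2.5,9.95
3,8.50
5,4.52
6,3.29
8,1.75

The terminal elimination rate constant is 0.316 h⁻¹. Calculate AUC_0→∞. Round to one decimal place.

Trapezoidal AUC_0→8:
  [0→2]: (21.93+11.66)/2 × 2 = 33.59
  [2→2.5]: (11.66+9.95)/2 × 0.5 = 5.4025
  [2.5→3]: (9.95+8.50)/2 × 0.5 = 4.6125
  [3→5]: (8.50+4.52)/2 × 2 = 13.02
  [5→6]: (4.52+3.29)/2 × 1 = 3.905
  [6→8]: (3.29+1.75)/2 × 2 = 5.04
  Sum = 65.57 mcg/mL·h
Extrapolated tail: C_last / k_e = 1.75 / 0.316 = 5.538
AUC_0→∞ = 65.57 + 5.538 = 71.108 mcg/mL·h

AUC = 71.1 mcg/mL·h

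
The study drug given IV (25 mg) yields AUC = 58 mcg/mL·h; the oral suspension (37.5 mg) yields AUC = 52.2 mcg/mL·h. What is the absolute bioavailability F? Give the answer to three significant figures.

F = 0.600

F = (AUC_ev / D_ev) / (AUC_iv / D_iv)
  = (52.2/37.5) / (58/25)
  = 1.392 / 2.32 = 0.6000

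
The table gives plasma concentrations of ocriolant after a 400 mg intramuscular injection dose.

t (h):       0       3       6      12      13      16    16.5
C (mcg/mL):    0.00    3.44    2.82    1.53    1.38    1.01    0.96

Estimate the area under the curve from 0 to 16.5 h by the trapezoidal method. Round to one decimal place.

AUC = 33.1 mcg/mL·h

Trapezoidal AUC_0→16.5:
  [0→3]: (0.00+3.44)/2 × 3 = 5.16
  [3→6]: (3.44+2.82)/2 × 3 = 9.39
  [6→12]: (2.82+1.53)/2 × 6 = 13.05
  [12→13]: (1.53+1.38)/2 × 1 = 1.455
  [13→16]: (1.38+1.01)/2 × 3 = 3.585
  [16→16.5]: (1.01+0.96)/2 × 0.5 = 0.4925
  Sum = 33.1325 mcg/mL·h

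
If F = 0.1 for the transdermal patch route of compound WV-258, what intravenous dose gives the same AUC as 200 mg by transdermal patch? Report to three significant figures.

D_iv = 20.0 mg

Systemic exposure from an extravascular dose = F × D_ev, so the equivalent IV dose is F × D_ev.
D_iv = F × D_ev = 0.1 × 200 = 20 mg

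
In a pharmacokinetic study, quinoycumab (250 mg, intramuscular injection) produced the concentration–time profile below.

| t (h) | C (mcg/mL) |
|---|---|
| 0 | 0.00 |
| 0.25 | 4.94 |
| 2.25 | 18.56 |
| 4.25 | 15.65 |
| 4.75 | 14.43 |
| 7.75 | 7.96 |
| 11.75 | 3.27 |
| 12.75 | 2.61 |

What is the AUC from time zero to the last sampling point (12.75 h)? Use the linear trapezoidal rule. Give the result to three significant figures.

Trapezoidal AUC_0→12.75:
  [0→0.25]: (0.00+4.94)/2 × 0.25 = 0.6175
  [0.25→2.25]: (4.94+18.56)/2 × 2 = 23.5
  [2.25→4.25]: (18.56+15.65)/2 × 2 = 34.21
  [4.25→4.75]: (15.65+14.43)/2 × 0.5 = 7.52
  [4.75→7.75]: (14.43+7.96)/2 × 3 = 33.585
  [7.75→11.75]: (7.96+3.27)/2 × 4 = 22.46
  [11.75→12.75]: (3.27+2.61)/2 × 1 = 2.94
  Sum = 124.8325 mcg/mL·h

AUC = 125 mcg/mL·h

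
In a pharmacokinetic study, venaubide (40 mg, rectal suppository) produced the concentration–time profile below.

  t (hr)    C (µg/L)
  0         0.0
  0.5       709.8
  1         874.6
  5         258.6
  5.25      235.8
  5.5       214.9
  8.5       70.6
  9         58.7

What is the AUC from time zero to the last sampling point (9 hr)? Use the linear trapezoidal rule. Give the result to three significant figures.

Trapezoidal AUC_0→9:
  [0→0.5]: (0.0+709.8)/2 × 0.5 = 177.45
  [0.5→1]: (709.8+874.6)/2 × 0.5 = 396.1
  [1→5]: (874.6+258.6)/2 × 4 = 2266.4
  [5→5.25]: (258.6+235.8)/2 × 0.25 = 61.8
  [5.25→5.5]: (235.8+214.9)/2 × 0.25 = 56.3375
  [5.5→8.5]: (214.9+70.6)/2 × 3 = 428.25
  [8.5→9]: (70.6+58.7)/2 × 0.5 = 32.325
  Sum = 3418.6625 µg/L·hr

AUC = 3420 µg/L·hr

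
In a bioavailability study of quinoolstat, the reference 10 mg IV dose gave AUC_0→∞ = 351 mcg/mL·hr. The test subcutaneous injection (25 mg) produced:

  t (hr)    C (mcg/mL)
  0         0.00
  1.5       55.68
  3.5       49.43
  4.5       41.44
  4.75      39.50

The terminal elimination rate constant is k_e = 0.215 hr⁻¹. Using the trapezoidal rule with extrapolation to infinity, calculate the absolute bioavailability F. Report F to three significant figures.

F = 0.440

Trapezoidal AUC_0→4.75 (subcutaneous injection):
  [0→1.5]: (0.00+55.68)/2 × 1.5 = 41.76
  [1.5→3.5]: (55.68+49.43)/2 × 2 = 105.11
  [3.5→4.5]: (49.43+41.44)/2 × 1 = 45.435
  [4.5→4.75]: (41.44+39.50)/2 × 0.25 = 10.1175
  Sum = 202.4225 mcg/mL·hr
Tail: C_last/k_e = 39.50/0.215 = 183.721
AUC_0→∞ (subcutaneous injection) = 202.4225 + 183.721 = 386.1435 mcg/mL·hr
F = (AUC_ev/D_ev)/(AUC_iv/D_iv) = (386.1435/25)/(351/10) = 15.44574/35.1 = 0.4400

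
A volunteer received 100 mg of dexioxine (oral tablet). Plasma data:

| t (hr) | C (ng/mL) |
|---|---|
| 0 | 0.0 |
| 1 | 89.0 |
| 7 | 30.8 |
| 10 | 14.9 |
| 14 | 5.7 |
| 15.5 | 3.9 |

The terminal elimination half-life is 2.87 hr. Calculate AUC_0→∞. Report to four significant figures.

Trapezoidal AUC_0→15.5:
  [0→1]: (0.0+89.0)/2 × 1 = 44.5
  [1→7]: (89.0+30.8)/2 × 6 = 359.4
  [7→10]: (30.8+14.9)/2 × 3 = 68.55
  [10→14]: (14.9+5.7)/2 × 4 = 41.2
  [14→15.5]: (5.7+3.9)/2 × 1.5 = 7.2
  Sum = 520.85 ng/mL·hr
k_e = ln2 / t½ = 0.693147 / 2.87 = 0.2415 hr^-1
Extrapolated tail: C_last / k_e = 3.9 / 0.2415 = 16.149
AUC_0→∞ = 520.85 + 16.149 = 536.999 ng/mL·hr

AUC = 537.0 ng/mL·hr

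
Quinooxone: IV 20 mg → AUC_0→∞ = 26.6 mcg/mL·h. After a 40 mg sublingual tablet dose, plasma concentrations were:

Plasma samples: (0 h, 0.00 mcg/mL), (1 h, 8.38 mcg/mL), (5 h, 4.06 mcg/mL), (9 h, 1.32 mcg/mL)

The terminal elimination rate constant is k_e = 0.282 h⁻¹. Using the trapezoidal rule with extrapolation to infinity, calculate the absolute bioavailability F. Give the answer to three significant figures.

Trapezoidal AUC_0→9 (sublingual tablet):
  [0→1]: (0.00+8.38)/2 × 1 = 4.19
  [1→5]: (8.38+4.06)/2 × 4 = 24.88
  [5→9]: (4.06+1.32)/2 × 4 = 10.76
  Sum = 39.83 mcg/mL·h
Tail: C_last/k_e = 1.32/0.282 = 4.681
AUC_0→∞ (sublingual tablet) = 39.83 + 4.681 = 44.511 mcg/mL·h
F = (AUC_ev/D_ev)/(AUC_iv/D_iv) = (44.511/40)/(26.6/20) = 1.112775/1.33 = 0.8367

F = 0.837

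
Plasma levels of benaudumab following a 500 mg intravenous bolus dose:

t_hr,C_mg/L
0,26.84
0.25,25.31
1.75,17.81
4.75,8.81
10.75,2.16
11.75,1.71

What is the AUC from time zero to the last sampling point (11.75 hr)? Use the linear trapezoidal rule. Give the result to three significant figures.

AUC = 114 mg/L·hr

Trapezoidal AUC_0→11.75:
  [0→0.25]: (26.84+25.31)/2 × 0.25 = 6.51875
  [0.25→1.75]: (25.31+17.81)/2 × 1.5 = 32.34
  [1.75→4.75]: (17.81+8.81)/2 × 3 = 39.93
  [4.75→10.75]: (8.81+2.16)/2 × 6 = 32.91
  [10.75→11.75]: (2.16+1.71)/2 × 1 = 1.935
  Sum = 113.63375 mg/L·hr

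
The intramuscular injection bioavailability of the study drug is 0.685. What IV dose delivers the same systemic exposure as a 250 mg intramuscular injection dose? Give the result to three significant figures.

Systemic exposure from an extravascular dose = F × D_ev, so the equivalent IV dose is F × D_ev.
D_iv = F × D_ev = 0.685 × 250 = 171.25 mg

D_iv = 171 mg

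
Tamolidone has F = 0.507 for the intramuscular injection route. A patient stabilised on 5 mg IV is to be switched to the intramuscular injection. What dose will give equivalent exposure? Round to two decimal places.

For equal systemic exposure: F × D_ev = D_iv
D_ev = D_iv / F = 5 / 0.507 = 9.86193 mg

D_intramuscular = 9.86 mg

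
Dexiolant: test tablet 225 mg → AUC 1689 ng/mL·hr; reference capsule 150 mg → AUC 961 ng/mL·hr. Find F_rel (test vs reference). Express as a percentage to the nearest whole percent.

F_rel = 117%

F_rel = (AUC_test/D_test) / (AUC_ref/D_ref)
      = (1689/225) / (961/150)
      = 7.50667 / 6.40667 = 1.1717 = 117.17%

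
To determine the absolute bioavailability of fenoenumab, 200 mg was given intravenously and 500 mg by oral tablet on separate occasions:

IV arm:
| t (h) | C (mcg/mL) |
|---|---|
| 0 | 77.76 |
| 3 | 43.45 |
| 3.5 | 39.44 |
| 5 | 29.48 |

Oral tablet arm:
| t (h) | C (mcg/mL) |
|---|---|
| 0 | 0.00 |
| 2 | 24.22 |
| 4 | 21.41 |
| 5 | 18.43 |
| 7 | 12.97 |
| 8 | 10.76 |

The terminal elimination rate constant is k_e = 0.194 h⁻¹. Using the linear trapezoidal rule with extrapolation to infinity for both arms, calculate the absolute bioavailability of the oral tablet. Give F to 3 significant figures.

Trapezoidal AUC_0→5 (IV):
  [0→3]: (77.76+43.45)/2 × 3 = 181.815
  [3→3.5]: (43.45+39.44)/2 × 0.5 = 20.7225
  [3.5→5]: (39.44+29.48)/2 × 1.5 = 51.69
  Sum = 254.2275 mcg/mL·h
IV tail: 29.48/0.194 = 151.959; AUC_iv,0→∞ = 254.2275 + 151.959 = 406.1865 mcg/mL·h
Trapezoidal AUC_0→8 (oral tablet):
  [0→2]: (0.00+24.22)/2 × 2 = 24.22
  [2→4]: (24.22+21.41)/2 × 2 = 45.63
  [4→5]: (21.41+18.43)/2 × 1 = 19.92
  [5→7]: (18.43+12.97)/2 × 2 = 31.4
  [7→8]: (12.97+10.76)/2 × 1 = 11.865
  Sum = 133.035 mcg/mL·h
oral tablet tail: 10.76/0.194 = 55.464; AUC_ev,0→∞ = 133.035 + 55.464 = 188.499 mcg/mL·h
F = (AUC_ev/D_ev)/(AUC_iv/D_iv) = (188.499/500)/(406.1865/200) = 0.376998/2.0309325 = 0.1856

F = 0.186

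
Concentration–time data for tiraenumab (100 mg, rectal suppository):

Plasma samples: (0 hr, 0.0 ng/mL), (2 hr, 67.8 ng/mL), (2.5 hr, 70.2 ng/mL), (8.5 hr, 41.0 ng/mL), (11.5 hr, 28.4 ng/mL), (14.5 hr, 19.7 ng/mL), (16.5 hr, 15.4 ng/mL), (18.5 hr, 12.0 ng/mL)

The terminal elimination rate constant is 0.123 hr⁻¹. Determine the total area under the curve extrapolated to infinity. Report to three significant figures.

Trapezoidal AUC_0→18.5:
  [0→2]: (0.0+67.8)/2 × 2 = 67.8
  [2→2.5]: (67.8+70.2)/2 × 0.5 = 34.5
  [2.5→8.5]: (70.2+41.0)/2 × 6 = 333.6
  [8.5→11.5]: (41.0+28.4)/2 × 3 = 104.1
  [11.5→14.5]: (28.4+19.7)/2 × 3 = 72.15
  [14.5→16.5]: (19.7+15.4)/2 × 2 = 35.1
  [16.5→18.5]: (15.4+12.0)/2 × 2 = 27.4
  Sum = 674.65 ng/mL·hr
Extrapolated tail: C_last / k_e = 12.0 / 0.123 = 97.561
AUC_0→∞ = 674.65 + 97.561 = 772.211 ng/mL·hr

AUC = 772 ng/mL·hr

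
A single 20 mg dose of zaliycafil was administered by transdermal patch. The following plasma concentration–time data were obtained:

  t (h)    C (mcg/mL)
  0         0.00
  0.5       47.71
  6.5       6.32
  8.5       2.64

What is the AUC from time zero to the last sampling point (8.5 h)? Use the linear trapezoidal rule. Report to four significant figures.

Trapezoidal AUC_0→8.5:
  [0→0.5]: (0.00+47.71)/2 × 0.5 = 11.9275
  [0.5→6.5]: (47.71+6.32)/2 × 6 = 162.09
  [6.5→8.5]: (6.32+2.64)/2 × 2 = 8.96
  Sum = 182.9775 mcg/mL·h

AUC = 183.0 mcg/mL·h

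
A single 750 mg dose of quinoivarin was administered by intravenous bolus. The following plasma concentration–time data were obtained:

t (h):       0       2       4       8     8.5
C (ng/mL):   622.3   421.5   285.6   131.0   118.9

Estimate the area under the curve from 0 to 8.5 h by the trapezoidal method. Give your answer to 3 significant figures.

Trapezoidal AUC_0→8.5:
  [0→2]: (622.3+421.5)/2 × 2 = 1043.8
  [2→4]: (421.5+285.6)/2 × 2 = 707.1
  [4→8]: (285.6+131.0)/2 × 4 = 833.2
  [8→8.5]: (131.0+118.9)/2 × 0.5 = 62.475
  Sum = 2646.575 ng/mL·h

AUC = 2650 ng/mL·h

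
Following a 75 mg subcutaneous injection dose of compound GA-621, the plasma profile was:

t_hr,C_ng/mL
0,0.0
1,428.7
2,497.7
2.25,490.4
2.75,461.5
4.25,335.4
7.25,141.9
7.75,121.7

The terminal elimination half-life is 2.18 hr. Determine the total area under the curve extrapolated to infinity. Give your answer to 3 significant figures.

AUC = 2800 ng/mL·hr

Trapezoidal AUC_0→7.75:
  [0→1]: (0.0+428.7)/2 × 1 = 214.35
  [1→2]: (428.7+497.7)/2 × 1 = 463.2
  [2→2.25]: (497.7+490.4)/2 × 0.25 = 123.5125
  [2.25→2.75]: (490.4+461.5)/2 × 0.5 = 237.975
  [2.75→4.25]: (461.5+335.4)/2 × 1.5 = 597.675
  [4.25→7.25]: (335.4+141.9)/2 × 3 = 715.95
  [7.25→7.75]: (141.9+121.7)/2 × 0.5 = 65.9
  Sum = 2418.5625 ng/mL·hr
k_e = ln2 / t½ = 0.693147 / 2.18 = 0.3180 hr^-1
Extrapolated tail: C_last / k_e = 121.7 / 0.318 = 382.704
AUC_0→∞ = 2418.5625 + 382.704 = 2801.2665 ng/mL·hr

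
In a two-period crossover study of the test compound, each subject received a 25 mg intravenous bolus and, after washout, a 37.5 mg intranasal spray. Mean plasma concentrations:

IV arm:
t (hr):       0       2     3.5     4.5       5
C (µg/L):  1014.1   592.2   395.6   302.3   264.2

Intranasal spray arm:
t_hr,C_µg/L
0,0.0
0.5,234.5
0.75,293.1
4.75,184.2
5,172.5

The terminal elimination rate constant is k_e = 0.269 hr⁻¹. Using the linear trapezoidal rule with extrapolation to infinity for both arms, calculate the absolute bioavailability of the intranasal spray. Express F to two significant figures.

Trapezoidal AUC_0→5 (IV):
  [0→2]: (1014.1+592.2)/2 × 2 = 1606.3
  [2→3.5]: (592.2+395.6)/2 × 1.5 = 740.85
  [3.5→4.5]: (395.6+302.3)/2 × 1 = 348.95
  [4.5→5]: (302.3+264.2)/2 × 0.5 = 141.625
  Sum = 2837.725 µg/L·hr
IV tail: 264.2/0.269 = 982.156; AUC_iv,0→∞ = 2837.725 + 982.156 = 3819.881 µg/L·hr
Trapezoidal AUC_0→5 (intranasal spray):
  [0→0.5]: (0.0+234.5)/2 × 0.5 = 58.625
  [0.5→0.75]: (234.5+293.1)/2 × 0.25 = 65.95
  [0.75→4.75]: (293.1+184.2)/2 × 4 = 954.6
  [4.75→5]: (184.2+172.5)/2 × 0.25 = 44.5875
  Sum = 1123.7625 µg/L·hr
intranasal spray tail: 172.5/0.269 = 641.264; AUC_ev,0→∞ = 1123.7625 + 641.264 = 1765.0265 µg/L·hr
F = (AUC_ev/D_ev)/(AUC_iv/D_iv) = (1765.0265/37.5)/(3819.881/25) = 47.0674/152.79524 = 0.3080

F = 0.31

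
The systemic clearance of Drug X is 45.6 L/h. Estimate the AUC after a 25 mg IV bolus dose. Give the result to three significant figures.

AUC = 0.548 mg/L·h

AUC_0→∞ = Dose_iv / CL
        = 25 / 45.6 = 0.548246 mg/L·h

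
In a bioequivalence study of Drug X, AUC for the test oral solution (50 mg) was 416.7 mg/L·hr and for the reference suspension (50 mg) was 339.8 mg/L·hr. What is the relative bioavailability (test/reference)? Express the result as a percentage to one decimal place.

F_rel = 122.6%

F_rel = (AUC_test/D_test) / (AUC_ref/D_ref)
      = (416.7/50) / (339.8/50)
      = 8.334 / 6.796 = 1.2263 = 122.63%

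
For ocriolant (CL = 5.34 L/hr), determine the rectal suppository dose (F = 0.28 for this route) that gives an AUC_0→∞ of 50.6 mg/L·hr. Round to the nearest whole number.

Dose = CL × AUC_0→∞ / F
     = 5.34 × 50.6 / 0.28 = 965.014 mg

Dose = 965 mg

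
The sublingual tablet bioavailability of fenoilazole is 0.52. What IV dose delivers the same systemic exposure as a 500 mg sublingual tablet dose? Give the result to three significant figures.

Systemic exposure from an extravascular dose = F × D_ev, so the equivalent IV dose is F × D_ev.
D_iv = F × D_ev = 0.52 × 500 = 260 mg

D_iv = 260 mg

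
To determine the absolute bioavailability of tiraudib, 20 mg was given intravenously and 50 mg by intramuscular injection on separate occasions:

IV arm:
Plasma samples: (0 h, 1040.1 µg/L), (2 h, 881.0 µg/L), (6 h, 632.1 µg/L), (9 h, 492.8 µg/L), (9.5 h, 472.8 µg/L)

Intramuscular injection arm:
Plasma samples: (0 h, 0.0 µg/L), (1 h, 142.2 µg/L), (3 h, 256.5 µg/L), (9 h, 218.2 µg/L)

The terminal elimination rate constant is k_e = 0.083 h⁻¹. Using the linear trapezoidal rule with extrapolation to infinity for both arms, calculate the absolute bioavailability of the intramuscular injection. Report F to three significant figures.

F = 0.144

Trapezoidal AUC_0→9.5 (IV):
  [0→2]: (1040.1+881.0)/2 × 2 = 1921.1
  [2→6]: (881.0+632.1)/2 × 4 = 3026.2
  [6→9]: (632.1+492.8)/2 × 3 = 1687.35
  [9→9.5]: (492.8+472.8)/2 × 0.5 = 241.4
  Sum = 6876.05 µg/L·h
IV tail: 472.8/0.083 = 5696.386; AUC_iv,0→∞ = 6876.05 + 5696.386 = 12572.436 µg/L·h
Trapezoidal AUC_0→9 (intramuscular injection):
  [0→1]: (0.0+142.2)/2 × 1 = 71.1
  [1→3]: (142.2+256.5)/2 × 2 = 398.7
  [3→9]: (256.5+218.2)/2 × 6 = 1424.1
  Sum = 1893.9 µg/L·h
intramuscular injection tail: 218.2/0.083 = 2628.916; AUC_ev,0→∞ = 1893.9 + 2628.916 = 4522.816 µg/L·h
F = (AUC_ev/D_ev)/(AUC_iv/D_iv) = (4522.816/50)/(12572.436/20) = 90.45632/628.6218 = 0.1439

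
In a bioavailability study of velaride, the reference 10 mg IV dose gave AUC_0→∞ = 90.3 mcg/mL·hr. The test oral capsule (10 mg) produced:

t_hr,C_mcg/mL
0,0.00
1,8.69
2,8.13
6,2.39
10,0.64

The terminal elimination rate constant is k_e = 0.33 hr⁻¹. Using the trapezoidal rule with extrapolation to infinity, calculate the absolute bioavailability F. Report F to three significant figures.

F = 0.463

Trapezoidal AUC_0→10 (oral capsule):
  [0→1]: (0.00+8.69)/2 × 1 = 4.345
  [1→2]: (8.69+8.13)/2 × 1 = 8.41
  [2→6]: (8.13+2.39)/2 × 4 = 21.04
  [6→10]: (2.39+0.64)/2 × 4 = 6.06
  Sum = 39.855 mcg/mL·hr
Tail: C_last/k_e = 0.64/0.33 = 1.939
AUC_0→∞ (oral capsule) = 39.855 + 1.939 = 41.794 mcg/mL·hr
F = (AUC_ev/D_ev)/(AUC_iv/D_iv) = (41.794/10)/(90.3/10) = 4.1794/9.03 = 0.4628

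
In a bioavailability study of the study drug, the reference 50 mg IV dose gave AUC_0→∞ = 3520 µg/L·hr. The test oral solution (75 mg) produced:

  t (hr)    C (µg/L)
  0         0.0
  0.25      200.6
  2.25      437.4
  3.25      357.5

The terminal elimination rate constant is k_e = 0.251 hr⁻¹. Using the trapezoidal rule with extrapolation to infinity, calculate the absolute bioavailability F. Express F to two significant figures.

Trapezoidal AUC_0→3.25 (oral solution):
  [0→0.25]: (0.0+200.6)/2 × 0.25 = 25.075
  [0.25→2.25]: (200.6+437.4)/2 × 2 = 638.0
  [2.25→3.25]: (437.4+357.5)/2 × 1 = 397.45
  Sum = 1060.525 µg/L·hr
Tail: C_last/k_e = 357.5/0.251 = 1424.303
AUC_0→∞ (oral solution) = 1060.525 + 1424.303 = 2484.828 µg/L·hr
F = (AUC_ev/D_ev)/(AUC_iv/D_iv) = (2484.828/75)/(3520/50) = 33.13104/70.4 = 0.4706

F = 0.47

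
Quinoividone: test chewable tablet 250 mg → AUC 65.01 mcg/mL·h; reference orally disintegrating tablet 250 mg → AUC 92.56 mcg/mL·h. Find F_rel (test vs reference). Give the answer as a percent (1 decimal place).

F_rel = 70.2%

F_rel = (AUC_test/D_test) / (AUC_ref/D_ref)
      = (65.01/250) / (92.56/250)
      = 0.26004 / 0.37024 = 0.7024 = 70.24%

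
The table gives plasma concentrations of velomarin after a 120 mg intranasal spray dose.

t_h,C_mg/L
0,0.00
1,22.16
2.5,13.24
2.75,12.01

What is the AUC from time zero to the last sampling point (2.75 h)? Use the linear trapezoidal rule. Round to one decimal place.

Trapezoidal AUC_0→2.75:
  [0→1]: (0.00+22.16)/2 × 1 = 11.08
  [1→2.5]: (22.16+13.24)/2 × 1.5 = 26.55
  [2.5→2.75]: (13.24+12.01)/2 × 0.25 = 3.15625
  Sum = 40.78625 mg/L·h

AUC = 40.8 mg/L·h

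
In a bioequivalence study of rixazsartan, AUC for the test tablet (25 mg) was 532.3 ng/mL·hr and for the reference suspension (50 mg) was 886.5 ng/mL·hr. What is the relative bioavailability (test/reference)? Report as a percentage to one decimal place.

F_rel = (AUC_test/D_test) / (AUC_ref/D_ref)
      = (532.3/25) / (886.5/50)
      = 21.292 / 17.73 = 1.2009 = 120.09%

F_rel = 120.1%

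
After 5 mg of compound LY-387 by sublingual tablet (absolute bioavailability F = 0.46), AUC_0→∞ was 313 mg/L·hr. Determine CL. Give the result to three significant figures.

CL = F × Dose / AUC_0→∞
   = 0.46 × 5 / 313 = 0.00734824 L/hr

CL = 0.00735 L/hr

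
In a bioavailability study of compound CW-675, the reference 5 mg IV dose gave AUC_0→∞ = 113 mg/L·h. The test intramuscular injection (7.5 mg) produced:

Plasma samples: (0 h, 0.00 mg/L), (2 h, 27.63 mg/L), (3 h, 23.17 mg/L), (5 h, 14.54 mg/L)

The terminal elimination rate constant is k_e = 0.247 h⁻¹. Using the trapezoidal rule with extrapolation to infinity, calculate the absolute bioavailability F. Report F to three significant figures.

F = 0.883

Trapezoidal AUC_0→5 (intramuscular injection):
  [0→2]: (0.00+27.63)/2 × 2 = 27.63
  [2→3]: (27.63+23.17)/2 × 1 = 25.4
  [3→5]: (23.17+14.54)/2 × 2 = 37.71
  Sum = 90.74 mg/L·h
Tail: C_last/k_e = 14.54/0.247 = 58.866
AUC_0→∞ (intramuscular injection) = 90.74 + 58.866 = 149.606 mg/L·h
F = (AUC_ev/D_ev)/(AUC_iv/D_iv) = (149.606/7.5)/(113/5) = 19.9475/22.6 = 0.8826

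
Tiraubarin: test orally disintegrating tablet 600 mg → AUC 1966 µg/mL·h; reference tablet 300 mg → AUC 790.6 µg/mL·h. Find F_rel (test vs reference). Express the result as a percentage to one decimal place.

F_rel = (AUC_test/D_test) / (AUC_ref/D_ref)
      = (1966/600) / (790.6/300)
      = 3.27667 / 2.63533 = 1.2434 = 124.34%

F_rel = 124.3%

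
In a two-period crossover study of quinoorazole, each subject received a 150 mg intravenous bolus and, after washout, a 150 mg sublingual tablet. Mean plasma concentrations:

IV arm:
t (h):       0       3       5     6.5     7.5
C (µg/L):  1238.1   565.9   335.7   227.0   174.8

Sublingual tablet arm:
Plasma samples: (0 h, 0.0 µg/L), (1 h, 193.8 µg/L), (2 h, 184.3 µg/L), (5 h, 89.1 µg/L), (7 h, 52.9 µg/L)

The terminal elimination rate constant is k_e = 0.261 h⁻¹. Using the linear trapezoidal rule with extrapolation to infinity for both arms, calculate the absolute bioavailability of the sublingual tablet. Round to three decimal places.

F = 0.212

Trapezoidal AUC_0→7.5 (IV):
  [0→3]: (1238.1+565.9)/2 × 3 = 2706.0
  [3→5]: (565.9+335.7)/2 × 2 = 901.6
  [5→6.5]: (335.7+227.0)/2 × 1.5 = 422.025
  [6.5→7.5]: (227.0+174.8)/2 × 1 = 200.9
  Sum = 4230.525 µg/L·h
IV tail: 174.8/0.261 = 669.732; AUC_iv,0→∞ = 4230.525 + 669.732 = 4900.257 µg/L·h
Trapezoidal AUC_0→7 (sublingual tablet):
  [0→1]: (0.0+193.8)/2 × 1 = 96.9
  [1→2]: (193.8+184.3)/2 × 1 = 189.05
  [2→5]: (184.3+89.1)/2 × 3 = 410.1
  [5→7]: (89.1+52.9)/2 × 2 = 142.0
  Sum = 838.05 µg/L·h
sublingual tablet tail: 52.9/0.261 = 202.682; AUC_ev,0→∞ = 838.05 + 202.682 = 1040.732 µg/L·h
F = (AUC_ev/D_ev)/(AUC_iv/D_iv) = (1040.732/150)/(4900.257/150) = 6.93821/32.66838 = 0.2124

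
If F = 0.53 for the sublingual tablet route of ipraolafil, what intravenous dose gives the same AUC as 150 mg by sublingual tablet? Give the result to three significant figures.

D_iv = 79.5 mg

Systemic exposure from an extravascular dose = F × D_ev, so the equivalent IV dose is F × D_ev.
D_iv = F × D_ev = 0.53 × 150 = 79.5 mg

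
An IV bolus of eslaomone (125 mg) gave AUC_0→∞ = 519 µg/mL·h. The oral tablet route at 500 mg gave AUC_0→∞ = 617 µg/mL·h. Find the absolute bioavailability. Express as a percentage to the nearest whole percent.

F = 30%

F = (AUC_ev / D_ev) / (AUC_iv / D_iv)
  = (617/500) / (519/125)
  = 1.234 / 4.152 = 0.2972
  = 29.72%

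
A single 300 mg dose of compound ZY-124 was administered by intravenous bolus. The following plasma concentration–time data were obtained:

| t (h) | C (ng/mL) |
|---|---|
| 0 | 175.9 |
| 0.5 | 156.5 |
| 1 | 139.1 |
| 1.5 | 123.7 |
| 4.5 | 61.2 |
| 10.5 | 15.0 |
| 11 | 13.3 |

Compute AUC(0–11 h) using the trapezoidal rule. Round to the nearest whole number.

Trapezoidal AUC_0→11:
  [0→0.5]: (175.9+156.5)/2 × 0.5 = 83.1
  [0.5→1]: (156.5+139.1)/2 × 0.5 = 73.9
  [1→1.5]: (139.1+123.7)/2 × 0.5 = 65.7
  [1.5→4.5]: (123.7+61.2)/2 × 3 = 277.35
  [4.5→10.5]: (61.2+15.0)/2 × 6 = 228.6
  [10.5→11]: (15.0+13.3)/2 × 0.5 = 7.075
  Sum = 735.725 ng/mL·h

AUC = 736 ng/mL·h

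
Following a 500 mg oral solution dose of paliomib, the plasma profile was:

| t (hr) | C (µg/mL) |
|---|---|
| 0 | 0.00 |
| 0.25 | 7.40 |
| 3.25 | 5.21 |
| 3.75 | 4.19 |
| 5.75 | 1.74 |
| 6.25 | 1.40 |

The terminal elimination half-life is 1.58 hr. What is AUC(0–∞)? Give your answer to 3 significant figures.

Trapezoidal AUC_0→6.25:
  [0→0.25]: (0.00+7.40)/2 × 0.25 = 0.925
  [0.25→3.25]: (7.40+5.21)/2 × 3 = 18.915
  [3.25→3.75]: (5.21+4.19)/2 × 0.5 = 2.35
  [3.75→5.75]: (4.19+1.74)/2 × 2 = 5.93
  [5.75→6.25]: (1.74+1.40)/2 × 0.5 = 0.785
  Sum = 28.905 µg/mL·hr
k_e = ln2 / t½ = 0.693147 / 1.58 = 0.4387 hr^-1
Extrapolated tail: C_last / k_e = 1.40 / 0.4387 = 3.191
AUC_0→∞ = 28.905 + 3.191 = 32.096 µg/mL·hr

AUC = 32.1 µg/mL·hr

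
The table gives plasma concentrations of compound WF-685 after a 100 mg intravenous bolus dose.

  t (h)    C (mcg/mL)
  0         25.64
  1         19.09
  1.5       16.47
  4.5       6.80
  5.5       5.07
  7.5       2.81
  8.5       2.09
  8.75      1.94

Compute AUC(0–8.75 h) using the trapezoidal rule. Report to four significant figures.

AUC = 82.93 mcg/mL·h

Trapezoidal AUC_0→8.75:
  [0→1]: (25.64+19.09)/2 × 1 = 22.365
  [1→1.5]: (19.09+16.47)/2 × 0.5 = 8.89
  [1.5→4.5]: (16.47+6.80)/2 × 3 = 34.905
  [4.5→5.5]: (6.80+5.07)/2 × 1 = 5.935
  [5.5→7.5]: (5.07+2.81)/2 × 2 = 7.88
  [7.5→8.5]: (2.81+2.09)/2 × 1 = 2.45
  [8.5→8.75]: (2.09+1.94)/2 × 0.25 = 0.50375
  Sum = 82.92875 mcg/mL·h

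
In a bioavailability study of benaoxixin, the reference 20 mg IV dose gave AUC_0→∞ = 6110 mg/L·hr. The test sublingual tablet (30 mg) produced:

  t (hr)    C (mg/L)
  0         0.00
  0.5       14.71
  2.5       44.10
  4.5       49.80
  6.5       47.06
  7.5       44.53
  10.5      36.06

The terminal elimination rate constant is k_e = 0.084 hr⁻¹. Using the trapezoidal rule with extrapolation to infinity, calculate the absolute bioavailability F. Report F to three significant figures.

Trapezoidal AUC_0→10.5 (sublingual tablet):
  [0→0.5]: (0.00+14.71)/2 × 0.5 = 3.6775
  [0.5→2.5]: (14.71+44.10)/2 × 2 = 58.81
  [2.5→4.5]: (44.10+49.80)/2 × 2 = 93.9
  [4.5→6.5]: (49.80+47.06)/2 × 2 = 96.86
  [6.5→7.5]: (47.06+44.53)/2 × 1 = 45.795
  [7.5→10.5]: (44.53+36.06)/2 × 3 = 120.885
  Sum = 419.9275 mg/L·hr
Tail: C_last/k_e = 36.06/0.084 = 429.286
AUC_0→∞ (sublingual tablet) = 419.9275 + 429.286 = 849.2135 mg/L·hr
F = (AUC_ev/D_ev)/(AUC_iv/D_iv) = (849.2135/30)/(6110/20) = 28.3071/305.5 = 0.0927

F = 0.0927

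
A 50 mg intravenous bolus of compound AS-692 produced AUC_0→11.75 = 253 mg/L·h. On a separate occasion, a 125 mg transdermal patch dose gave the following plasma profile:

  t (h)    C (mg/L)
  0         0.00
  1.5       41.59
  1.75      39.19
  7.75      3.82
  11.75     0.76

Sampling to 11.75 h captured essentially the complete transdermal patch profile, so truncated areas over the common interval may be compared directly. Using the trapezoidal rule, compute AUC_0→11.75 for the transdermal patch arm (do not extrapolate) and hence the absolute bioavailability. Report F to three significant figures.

Trapezoidal AUC_0→11.75 (transdermal patch):
  [0→1.5]: (0.00+41.59)/2 × 1.5 = 31.1925
  [1.5→1.75]: (41.59+39.19)/2 × 0.25 = 10.0975
  [1.75→7.75]: (39.19+3.82)/2 × 6 = 129.03
  [7.75→11.75]: (3.82+0.76)/2 × 4 = 9.16
  Sum = 179.48 mg/L·h
F = (AUC_ev/D_ev)/(AUC_iv/D_iv) = (179.48/125)/(253/50) = 1.43584/5.06 = 0.2838

F = 0.284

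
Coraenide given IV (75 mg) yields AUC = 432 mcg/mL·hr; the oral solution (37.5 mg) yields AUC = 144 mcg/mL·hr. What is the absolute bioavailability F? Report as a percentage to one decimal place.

F = 66.7%

F = (AUC_ev / D_ev) / (AUC_iv / D_iv)
  = (144/37.5) / (432/75)
  = 3.84 / 5.76 = 0.6667
  = 66.67%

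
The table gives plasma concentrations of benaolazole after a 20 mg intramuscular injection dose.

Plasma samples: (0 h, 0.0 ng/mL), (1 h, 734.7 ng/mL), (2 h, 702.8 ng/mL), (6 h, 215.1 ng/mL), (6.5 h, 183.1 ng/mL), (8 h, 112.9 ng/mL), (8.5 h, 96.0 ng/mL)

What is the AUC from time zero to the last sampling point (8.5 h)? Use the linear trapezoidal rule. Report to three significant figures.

AUC = 3300 ng/mL·h

Trapezoidal AUC_0→8.5:
  [0→1]: (0.0+734.7)/2 × 1 = 367.35
  [1→2]: (734.7+702.8)/2 × 1 = 718.75
  [2→6]: (702.8+215.1)/2 × 4 = 1835.8
  [6→6.5]: (215.1+183.1)/2 × 0.5 = 99.55
  [6.5→8]: (183.1+112.9)/2 × 1.5 = 222.0
  [8→8.5]: (112.9+96.0)/2 × 0.5 = 52.225
  Sum = 3295.675 ng/mL·h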